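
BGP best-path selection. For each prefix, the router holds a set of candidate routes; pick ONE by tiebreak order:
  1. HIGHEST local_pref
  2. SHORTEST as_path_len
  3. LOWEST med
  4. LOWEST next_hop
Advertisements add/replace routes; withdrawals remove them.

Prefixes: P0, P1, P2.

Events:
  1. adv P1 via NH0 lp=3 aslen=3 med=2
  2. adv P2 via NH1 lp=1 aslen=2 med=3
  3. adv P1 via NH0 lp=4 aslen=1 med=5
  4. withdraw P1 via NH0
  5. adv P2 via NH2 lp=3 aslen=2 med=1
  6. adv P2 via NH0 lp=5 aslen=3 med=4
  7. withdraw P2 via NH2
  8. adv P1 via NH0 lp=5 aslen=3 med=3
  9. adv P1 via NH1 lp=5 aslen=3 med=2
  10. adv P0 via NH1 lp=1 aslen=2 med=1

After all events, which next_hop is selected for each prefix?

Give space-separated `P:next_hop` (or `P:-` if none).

Answer: P0:NH1 P1:NH1 P2:NH0

Derivation:
Op 1: best P0=- P1=NH0 P2=-
Op 2: best P0=- P1=NH0 P2=NH1
Op 3: best P0=- P1=NH0 P2=NH1
Op 4: best P0=- P1=- P2=NH1
Op 5: best P0=- P1=- P2=NH2
Op 6: best P0=- P1=- P2=NH0
Op 7: best P0=- P1=- P2=NH0
Op 8: best P0=- P1=NH0 P2=NH0
Op 9: best P0=- P1=NH1 P2=NH0
Op 10: best P0=NH1 P1=NH1 P2=NH0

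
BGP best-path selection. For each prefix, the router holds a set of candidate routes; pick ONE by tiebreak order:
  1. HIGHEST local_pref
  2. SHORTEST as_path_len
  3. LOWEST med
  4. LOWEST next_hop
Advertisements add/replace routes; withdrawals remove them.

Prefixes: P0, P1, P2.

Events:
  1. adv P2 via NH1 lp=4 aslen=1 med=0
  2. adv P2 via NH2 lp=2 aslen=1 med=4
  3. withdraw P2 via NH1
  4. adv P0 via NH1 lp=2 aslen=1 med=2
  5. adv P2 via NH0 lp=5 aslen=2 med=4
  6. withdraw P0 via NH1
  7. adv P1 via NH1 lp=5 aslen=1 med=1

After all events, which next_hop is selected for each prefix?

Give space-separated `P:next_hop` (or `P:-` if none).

Answer: P0:- P1:NH1 P2:NH0

Derivation:
Op 1: best P0=- P1=- P2=NH1
Op 2: best P0=- P1=- P2=NH1
Op 3: best P0=- P1=- P2=NH2
Op 4: best P0=NH1 P1=- P2=NH2
Op 5: best P0=NH1 P1=- P2=NH0
Op 6: best P0=- P1=- P2=NH0
Op 7: best P0=- P1=NH1 P2=NH0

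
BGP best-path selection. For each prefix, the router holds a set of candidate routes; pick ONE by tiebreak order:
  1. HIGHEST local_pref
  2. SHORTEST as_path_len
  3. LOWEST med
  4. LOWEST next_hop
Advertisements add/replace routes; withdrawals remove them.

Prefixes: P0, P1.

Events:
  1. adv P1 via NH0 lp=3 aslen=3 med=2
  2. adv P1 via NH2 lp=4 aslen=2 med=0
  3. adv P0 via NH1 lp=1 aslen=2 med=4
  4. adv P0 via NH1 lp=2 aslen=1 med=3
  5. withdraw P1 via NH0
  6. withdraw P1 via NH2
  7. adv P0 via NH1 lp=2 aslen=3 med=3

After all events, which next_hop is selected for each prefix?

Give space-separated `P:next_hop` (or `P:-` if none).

Op 1: best P0=- P1=NH0
Op 2: best P0=- P1=NH2
Op 3: best P0=NH1 P1=NH2
Op 4: best P0=NH1 P1=NH2
Op 5: best P0=NH1 P1=NH2
Op 6: best P0=NH1 P1=-
Op 7: best P0=NH1 P1=-

Answer: P0:NH1 P1:-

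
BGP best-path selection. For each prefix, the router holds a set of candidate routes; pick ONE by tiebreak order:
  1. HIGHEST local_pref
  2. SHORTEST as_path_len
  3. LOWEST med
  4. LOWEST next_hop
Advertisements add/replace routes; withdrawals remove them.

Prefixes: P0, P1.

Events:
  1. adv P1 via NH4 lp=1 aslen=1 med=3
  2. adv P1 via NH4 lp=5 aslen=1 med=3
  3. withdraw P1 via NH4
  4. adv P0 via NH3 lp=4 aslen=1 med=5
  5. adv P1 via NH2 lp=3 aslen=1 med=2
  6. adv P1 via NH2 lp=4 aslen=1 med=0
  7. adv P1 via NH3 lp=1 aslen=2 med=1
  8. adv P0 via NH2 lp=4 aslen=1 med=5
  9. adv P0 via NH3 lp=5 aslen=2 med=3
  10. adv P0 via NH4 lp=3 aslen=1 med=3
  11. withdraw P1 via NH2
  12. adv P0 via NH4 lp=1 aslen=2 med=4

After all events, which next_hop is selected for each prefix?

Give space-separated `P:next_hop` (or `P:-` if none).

Answer: P0:NH3 P1:NH3

Derivation:
Op 1: best P0=- P1=NH4
Op 2: best P0=- P1=NH4
Op 3: best P0=- P1=-
Op 4: best P0=NH3 P1=-
Op 5: best P0=NH3 P1=NH2
Op 6: best P0=NH3 P1=NH2
Op 7: best P0=NH3 P1=NH2
Op 8: best P0=NH2 P1=NH2
Op 9: best P0=NH3 P1=NH2
Op 10: best P0=NH3 P1=NH2
Op 11: best P0=NH3 P1=NH3
Op 12: best P0=NH3 P1=NH3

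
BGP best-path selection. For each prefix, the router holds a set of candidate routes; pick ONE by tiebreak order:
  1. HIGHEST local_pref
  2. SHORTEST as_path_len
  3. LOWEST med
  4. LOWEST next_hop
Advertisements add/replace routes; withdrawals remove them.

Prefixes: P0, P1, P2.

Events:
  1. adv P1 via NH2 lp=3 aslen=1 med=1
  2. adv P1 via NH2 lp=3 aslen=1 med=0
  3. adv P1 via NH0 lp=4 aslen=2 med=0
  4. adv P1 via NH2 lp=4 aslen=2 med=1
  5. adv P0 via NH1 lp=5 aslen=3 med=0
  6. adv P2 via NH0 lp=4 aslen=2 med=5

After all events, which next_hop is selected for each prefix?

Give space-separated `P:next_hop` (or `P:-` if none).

Answer: P0:NH1 P1:NH0 P2:NH0

Derivation:
Op 1: best P0=- P1=NH2 P2=-
Op 2: best P0=- P1=NH2 P2=-
Op 3: best P0=- P1=NH0 P2=-
Op 4: best P0=- P1=NH0 P2=-
Op 5: best P0=NH1 P1=NH0 P2=-
Op 6: best P0=NH1 P1=NH0 P2=NH0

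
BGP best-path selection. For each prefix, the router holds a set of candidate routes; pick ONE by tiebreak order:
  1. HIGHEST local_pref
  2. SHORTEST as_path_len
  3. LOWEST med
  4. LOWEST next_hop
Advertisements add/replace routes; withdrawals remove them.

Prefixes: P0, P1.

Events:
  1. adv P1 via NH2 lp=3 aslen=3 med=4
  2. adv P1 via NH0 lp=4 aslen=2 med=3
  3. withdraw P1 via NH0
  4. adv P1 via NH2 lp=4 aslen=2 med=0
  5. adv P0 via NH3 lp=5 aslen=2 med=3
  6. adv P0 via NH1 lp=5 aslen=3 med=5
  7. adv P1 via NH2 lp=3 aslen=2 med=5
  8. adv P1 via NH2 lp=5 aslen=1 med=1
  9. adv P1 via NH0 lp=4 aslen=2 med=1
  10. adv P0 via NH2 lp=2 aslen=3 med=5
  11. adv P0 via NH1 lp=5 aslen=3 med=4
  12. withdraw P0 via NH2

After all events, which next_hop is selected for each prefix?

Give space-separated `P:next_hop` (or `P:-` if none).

Op 1: best P0=- P1=NH2
Op 2: best P0=- P1=NH0
Op 3: best P0=- P1=NH2
Op 4: best P0=- P1=NH2
Op 5: best P0=NH3 P1=NH2
Op 6: best P0=NH3 P1=NH2
Op 7: best P0=NH3 P1=NH2
Op 8: best P0=NH3 P1=NH2
Op 9: best P0=NH3 P1=NH2
Op 10: best P0=NH3 P1=NH2
Op 11: best P0=NH3 P1=NH2
Op 12: best P0=NH3 P1=NH2

Answer: P0:NH3 P1:NH2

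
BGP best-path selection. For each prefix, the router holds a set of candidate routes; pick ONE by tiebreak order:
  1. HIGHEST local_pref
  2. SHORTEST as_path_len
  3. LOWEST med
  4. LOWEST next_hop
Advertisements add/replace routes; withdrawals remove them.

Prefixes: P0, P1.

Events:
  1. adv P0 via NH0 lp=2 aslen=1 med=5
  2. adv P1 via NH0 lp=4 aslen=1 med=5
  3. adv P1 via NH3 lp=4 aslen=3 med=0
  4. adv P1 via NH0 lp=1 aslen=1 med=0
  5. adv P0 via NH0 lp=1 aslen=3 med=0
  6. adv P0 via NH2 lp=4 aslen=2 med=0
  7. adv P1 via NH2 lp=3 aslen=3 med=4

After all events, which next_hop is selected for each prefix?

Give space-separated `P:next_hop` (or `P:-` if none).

Answer: P0:NH2 P1:NH3

Derivation:
Op 1: best P0=NH0 P1=-
Op 2: best P0=NH0 P1=NH0
Op 3: best P0=NH0 P1=NH0
Op 4: best P0=NH0 P1=NH3
Op 5: best P0=NH0 P1=NH3
Op 6: best P0=NH2 P1=NH3
Op 7: best P0=NH2 P1=NH3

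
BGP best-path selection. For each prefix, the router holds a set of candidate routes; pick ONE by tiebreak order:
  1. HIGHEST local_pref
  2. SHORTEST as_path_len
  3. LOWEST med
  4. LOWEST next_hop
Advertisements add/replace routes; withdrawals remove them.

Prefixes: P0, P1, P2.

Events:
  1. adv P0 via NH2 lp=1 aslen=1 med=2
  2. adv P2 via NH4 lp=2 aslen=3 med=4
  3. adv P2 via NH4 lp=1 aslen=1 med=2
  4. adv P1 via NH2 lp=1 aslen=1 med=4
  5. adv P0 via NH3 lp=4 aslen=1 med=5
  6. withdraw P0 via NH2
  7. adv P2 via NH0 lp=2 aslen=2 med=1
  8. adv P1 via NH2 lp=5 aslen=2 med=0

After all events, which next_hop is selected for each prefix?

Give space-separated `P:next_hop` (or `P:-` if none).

Op 1: best P0=NH2 P1=- P2=-
Op 2: best P0=NH2 P1=- P2=NH4
Op 3: best P0=NH2 P1=- P2=NH4
Op 4: best P0=NH2 P1=NH2 P2=NH4
Op 5: best P0=NH3 P1=NH2 P2=NH4
Op 6: best P0=NH3 P1=NH2 P2=NH4
Op 7: best P0=NH3 P1=NH2 P2=NH0
Op 8: best P0=NH3 P1=NH2 P2=NH0

Answer: P0:NH3 P1:NH2 P2:NH0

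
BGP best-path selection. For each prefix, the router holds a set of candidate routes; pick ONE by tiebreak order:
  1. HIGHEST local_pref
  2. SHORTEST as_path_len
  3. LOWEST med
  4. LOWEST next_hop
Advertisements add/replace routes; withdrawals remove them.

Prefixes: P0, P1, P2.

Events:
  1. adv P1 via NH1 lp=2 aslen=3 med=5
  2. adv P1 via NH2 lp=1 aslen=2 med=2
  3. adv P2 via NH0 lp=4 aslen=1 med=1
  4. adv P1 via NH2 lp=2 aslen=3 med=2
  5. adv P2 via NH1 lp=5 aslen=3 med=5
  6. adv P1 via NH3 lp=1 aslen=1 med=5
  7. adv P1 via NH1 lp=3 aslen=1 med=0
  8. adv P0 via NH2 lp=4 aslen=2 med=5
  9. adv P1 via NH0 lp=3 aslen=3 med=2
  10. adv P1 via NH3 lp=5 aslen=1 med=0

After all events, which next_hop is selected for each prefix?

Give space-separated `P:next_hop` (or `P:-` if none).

Op 1: best P0=- P1=NH1 P2=-
Op 2: best P0=- P1=NH1 P2=-
Op 3: best P0=- P1=NH1 P2=NH0
Op 4: best P0=- P1=NH2 P2=NH0
Op 5: best P0=- P1=NH2 P2=NH1
Op 6: best P0=- P1=NH2 P2=NH1
Op 7: best P0=- P1=NH1 P2=NH1
Op 8: best P0=NH2 P1=NH1 P2=NH1
Op 9: best P0=NH2 P1=NH1 P2=NH1
Op 10: best P0=NH2 P1=NH3 P2=NH1

Answer: P0:NH2 P1:NH3 P2:NH1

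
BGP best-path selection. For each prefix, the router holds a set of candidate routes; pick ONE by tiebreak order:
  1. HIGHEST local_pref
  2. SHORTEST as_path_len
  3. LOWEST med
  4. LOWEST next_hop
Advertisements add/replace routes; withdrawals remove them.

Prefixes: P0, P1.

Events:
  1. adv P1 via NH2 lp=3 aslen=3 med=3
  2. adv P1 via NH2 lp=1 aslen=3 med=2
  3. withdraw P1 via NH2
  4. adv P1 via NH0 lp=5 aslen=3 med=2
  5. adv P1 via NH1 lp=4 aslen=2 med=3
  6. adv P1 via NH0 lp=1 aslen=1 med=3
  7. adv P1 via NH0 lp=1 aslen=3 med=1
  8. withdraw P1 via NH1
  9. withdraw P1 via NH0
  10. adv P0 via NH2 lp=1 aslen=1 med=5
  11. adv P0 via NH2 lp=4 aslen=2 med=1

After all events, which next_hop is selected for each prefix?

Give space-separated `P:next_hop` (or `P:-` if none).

Answer: P0:NH2 P1:-

Derivation:
Op 1: best P0=- P1=NH2
Op 2: best P0=- P1=NH2
Op 3: best P0=- P1=-
Op 4: best P0=- P1=NH0
Op 5: best P0=- P1=NH0
Op 6: best P0=- P1=NH1
Op 7: best P0=- P1=NH1
Op 8: best P0=- P1=NH0
Op 9: best P0=- P1=-
Op 10: best P0=NH2 P1=-
Op 11: best P0=NH2 P1=-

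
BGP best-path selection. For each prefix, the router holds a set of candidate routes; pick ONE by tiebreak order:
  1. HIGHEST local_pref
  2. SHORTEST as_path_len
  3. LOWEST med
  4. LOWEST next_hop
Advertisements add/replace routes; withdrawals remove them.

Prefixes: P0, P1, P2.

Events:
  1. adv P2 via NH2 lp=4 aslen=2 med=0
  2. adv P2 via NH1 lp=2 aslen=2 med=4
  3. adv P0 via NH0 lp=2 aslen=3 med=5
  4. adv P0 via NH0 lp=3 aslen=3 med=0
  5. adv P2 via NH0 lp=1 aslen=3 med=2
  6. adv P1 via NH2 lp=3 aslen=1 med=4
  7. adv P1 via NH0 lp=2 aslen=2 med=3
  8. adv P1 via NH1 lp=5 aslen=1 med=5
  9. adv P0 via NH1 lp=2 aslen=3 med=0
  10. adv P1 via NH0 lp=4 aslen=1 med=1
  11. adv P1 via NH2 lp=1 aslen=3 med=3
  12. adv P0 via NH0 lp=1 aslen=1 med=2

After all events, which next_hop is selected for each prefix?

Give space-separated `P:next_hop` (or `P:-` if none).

Op 1: best P0=- P1=- P2=NH2
Op 2: best P0=- P1=- P2=NH2
Op 3: best P0=NH0 P1=- P2=NH2
Op 4: best P0=NH0 P1=- P2=NH2
Op 5: best P0=NH0 P1=- P2=NH2
Op 6: best P0=NH0 P1=NH2 P2=NH2
Op 7: best P0=NH0 P1=NH2 P2=NH2
Op 8: best P0=NH0 P1=NH1 P2=NH2
Op 9: best P0=NH0 P1=NH1 P2=NH2
Op 10: best P0=NH0 P1=NH1 P2=NH2
Op 11: best P0=NH0 P1=NH1 P2=NH2
Op 12: best P0=NH1 P1=NH1 P2=NH2

Answer: P0:NH1 P1:NH1 P2:NH2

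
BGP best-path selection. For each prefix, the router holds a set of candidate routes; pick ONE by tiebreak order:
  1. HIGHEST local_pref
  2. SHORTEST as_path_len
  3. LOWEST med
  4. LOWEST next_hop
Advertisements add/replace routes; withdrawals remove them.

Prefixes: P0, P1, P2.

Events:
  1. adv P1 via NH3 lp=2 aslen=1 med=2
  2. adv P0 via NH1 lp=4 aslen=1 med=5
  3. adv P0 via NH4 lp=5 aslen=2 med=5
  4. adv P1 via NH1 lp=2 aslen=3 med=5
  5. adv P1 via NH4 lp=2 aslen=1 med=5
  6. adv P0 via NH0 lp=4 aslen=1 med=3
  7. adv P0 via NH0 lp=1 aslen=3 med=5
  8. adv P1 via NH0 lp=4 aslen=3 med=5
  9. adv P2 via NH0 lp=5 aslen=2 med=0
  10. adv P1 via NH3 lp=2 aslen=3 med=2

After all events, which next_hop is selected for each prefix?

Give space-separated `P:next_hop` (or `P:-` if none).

Answer: P0:NH4 P1:NH0 P2:NH0

Derivation:
Op 1: best P0=- P1=NH3 P2=-
Op 2: best P0=NH1 P1=NH3 P2=-
Op 3: best P0=NH4 P1=NH3 P2=-
Op 4: best P0=NH4 P1=NH3 P2=-
Op 5: best P0=NH4 P1=NH3 P2=-
Op 6: best P0=NH4 P1=NH3 P2=-
Op 7: best P0=NH4 P1=NH3 P2=-
Op 8: best P0=NH4 P1=NH0 P2=-
Op 9: best P0=NH4 P1=NH0 P2=NH0
Op 10: best P0=NH4 P1=NH0 P2=NH0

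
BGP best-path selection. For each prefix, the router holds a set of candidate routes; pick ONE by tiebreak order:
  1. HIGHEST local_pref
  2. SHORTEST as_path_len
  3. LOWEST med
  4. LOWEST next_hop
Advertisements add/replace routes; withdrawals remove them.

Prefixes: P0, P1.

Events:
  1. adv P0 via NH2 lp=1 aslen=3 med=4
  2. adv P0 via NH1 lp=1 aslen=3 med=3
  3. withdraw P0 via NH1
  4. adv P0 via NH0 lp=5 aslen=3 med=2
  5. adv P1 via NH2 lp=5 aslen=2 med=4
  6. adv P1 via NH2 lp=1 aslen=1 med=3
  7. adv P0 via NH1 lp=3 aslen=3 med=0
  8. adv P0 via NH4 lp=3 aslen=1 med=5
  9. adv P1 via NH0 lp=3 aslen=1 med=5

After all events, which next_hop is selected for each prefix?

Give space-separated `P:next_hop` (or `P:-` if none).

Op 1: best P0=NH2 P1=-
Op 2: best P0=NH1 P1=-
Op 3: best P0=NH2 P1=-
Op 4: best P0=NH0 P1=-
Op 5: best P0=NH0 P1=NH2
Op 6: best P0=NH0 P1=NH2
Op 7: best P0=NH0 P1=NH2
Op 8: best P0=NH0 P1=NH2
Op 9: best P0=NH0 P1=NH0

Answer: P0:NH0 P1:NH0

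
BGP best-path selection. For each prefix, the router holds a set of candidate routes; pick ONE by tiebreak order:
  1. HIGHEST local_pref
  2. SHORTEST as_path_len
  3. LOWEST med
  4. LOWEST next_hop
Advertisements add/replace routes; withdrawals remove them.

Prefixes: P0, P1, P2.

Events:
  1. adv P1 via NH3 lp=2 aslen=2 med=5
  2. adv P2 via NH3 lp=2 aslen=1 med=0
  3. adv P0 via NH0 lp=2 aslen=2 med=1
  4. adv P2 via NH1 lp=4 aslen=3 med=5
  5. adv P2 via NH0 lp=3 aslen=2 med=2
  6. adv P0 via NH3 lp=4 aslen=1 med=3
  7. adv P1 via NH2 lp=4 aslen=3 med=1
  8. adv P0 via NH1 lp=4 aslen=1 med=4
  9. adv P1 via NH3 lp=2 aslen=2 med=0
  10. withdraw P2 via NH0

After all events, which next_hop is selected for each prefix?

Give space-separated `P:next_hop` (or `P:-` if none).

Op 1: best P0=- P1=NH3 P2=-
Op 2: best P0=- P1=NH3 P2=NH3
Op 3: best P0=NH0 P1=NH3 P2=NH3
Op 4: best P0=NH0 P1=NH3 P2=NH1
Op 5: best P0=NH0 P1=NH3 P2=NH1
Op 6: best P0=NH3 P1=NH3 P2=NH1
Op 7: best P0=NH3 P1=NH2 P2=NH1
Op 8: best P0=NH3 P1=NH2 P2=NH1
Op 9: best P0=NH3 P1=NH2 P2=NH1
Op 10: best P0=NH3 P1=NH2 P2=NH1

Answer: P0:NH3 P1:NH2 P2:NH1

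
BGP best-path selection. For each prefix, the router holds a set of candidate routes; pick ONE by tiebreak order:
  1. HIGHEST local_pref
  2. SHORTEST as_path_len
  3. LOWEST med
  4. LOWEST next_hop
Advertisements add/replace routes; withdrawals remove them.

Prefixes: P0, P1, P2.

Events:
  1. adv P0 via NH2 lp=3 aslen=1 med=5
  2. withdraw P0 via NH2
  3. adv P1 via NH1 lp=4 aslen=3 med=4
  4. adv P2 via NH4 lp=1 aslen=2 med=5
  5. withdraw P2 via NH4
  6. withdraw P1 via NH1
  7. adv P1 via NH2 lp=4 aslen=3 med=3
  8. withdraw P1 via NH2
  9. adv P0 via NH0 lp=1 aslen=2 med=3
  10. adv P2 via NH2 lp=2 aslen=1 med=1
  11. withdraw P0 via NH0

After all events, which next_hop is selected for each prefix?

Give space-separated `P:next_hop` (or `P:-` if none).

Answer: P0:- P1:- P2:NH2

Derivation:
Op 1: best P0=NH2 P1=- P2=-
Op 2: best P0=- P1=- P2=-
Op 3: best P0=- P1=NH1 P2=-
Op 4: best P0=- P1=NH1 P2=NH4
Op 5: best P0=- P1=NH1 P2=-
Op 6: best P0=- P1=- P2=-
Op 7: best P0=- P1=NH2 P2=-
Op 8: best P0=- P1=- P2=-
Op 9: best P0=NH0 P1=- P2=-
Op 10: best P0=NH0 P1=- P2=NH2
Op 11: best P0=- P1=- P2=NH2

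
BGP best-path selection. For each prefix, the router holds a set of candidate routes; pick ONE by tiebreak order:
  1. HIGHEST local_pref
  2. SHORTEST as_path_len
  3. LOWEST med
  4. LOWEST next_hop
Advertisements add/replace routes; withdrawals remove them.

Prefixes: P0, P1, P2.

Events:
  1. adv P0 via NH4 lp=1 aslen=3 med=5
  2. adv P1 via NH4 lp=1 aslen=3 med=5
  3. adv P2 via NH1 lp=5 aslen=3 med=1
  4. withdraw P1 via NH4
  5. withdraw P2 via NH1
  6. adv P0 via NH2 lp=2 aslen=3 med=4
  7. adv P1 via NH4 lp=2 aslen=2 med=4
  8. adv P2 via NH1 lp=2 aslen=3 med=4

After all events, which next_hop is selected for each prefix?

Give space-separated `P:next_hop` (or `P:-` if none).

Answer: P0:NH2 P1:NH4 P2:NH1

Derivation:
Op 1: best P0=NH4 P1=- P2=-
Op 2: best P0=NH4 P1=NH4 P2=-
Op 3: best P0=NH4 P1=NH4 P2=NH1
Op 4: best P0=NH4 P1=- P2=NH1
Op 5: best P0=NH4 P1=- P2=-
Op 6: best P0=NH2 P1=- P2=-
Op 7: best P0=NH2 P1=NH4 P2=-
Op 8: best P0=NH2 P1=NH4 P2=NH1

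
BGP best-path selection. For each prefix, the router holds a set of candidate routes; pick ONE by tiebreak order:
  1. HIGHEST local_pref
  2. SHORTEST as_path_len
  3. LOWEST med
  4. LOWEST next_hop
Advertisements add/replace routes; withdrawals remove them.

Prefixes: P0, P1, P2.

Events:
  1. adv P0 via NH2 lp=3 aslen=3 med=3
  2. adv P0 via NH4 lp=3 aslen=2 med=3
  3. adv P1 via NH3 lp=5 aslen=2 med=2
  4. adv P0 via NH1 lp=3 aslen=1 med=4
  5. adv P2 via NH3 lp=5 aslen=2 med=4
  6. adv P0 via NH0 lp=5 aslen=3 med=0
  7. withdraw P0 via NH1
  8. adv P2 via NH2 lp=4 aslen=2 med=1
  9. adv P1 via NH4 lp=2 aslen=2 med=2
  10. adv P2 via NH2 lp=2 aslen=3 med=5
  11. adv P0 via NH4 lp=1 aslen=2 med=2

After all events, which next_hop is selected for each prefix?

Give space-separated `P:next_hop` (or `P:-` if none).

Answer: P0:NH0 P1:NH3 P2:NH3

Derivation:
Op 1: best P0=NH2 P1=- P2=-
Op 2: best P0=NH4 P1=- P2=-
Op 3: best P0=NH4 P1=NH3 P2=-
Op 4: best P0=NH1 P1=NH3 P2=-
Op 5: best P0=NH1 P1=NH3 P2=NH3
Op 6: best P0=NH0 P1=NH3 P2=NH3
Op 7: best P0=NH0 P1=NH3 P2=NH3
Op 8: best P0=NH0 P1=NH3 P2=NH3
Op 9: best P0=NH0 P1=NH3 P2=NH3
Op 10: best P0=NH0 P1=NH3 P2=NH3
Op 11: best P0=NH0 P1=NH3 P2=NH3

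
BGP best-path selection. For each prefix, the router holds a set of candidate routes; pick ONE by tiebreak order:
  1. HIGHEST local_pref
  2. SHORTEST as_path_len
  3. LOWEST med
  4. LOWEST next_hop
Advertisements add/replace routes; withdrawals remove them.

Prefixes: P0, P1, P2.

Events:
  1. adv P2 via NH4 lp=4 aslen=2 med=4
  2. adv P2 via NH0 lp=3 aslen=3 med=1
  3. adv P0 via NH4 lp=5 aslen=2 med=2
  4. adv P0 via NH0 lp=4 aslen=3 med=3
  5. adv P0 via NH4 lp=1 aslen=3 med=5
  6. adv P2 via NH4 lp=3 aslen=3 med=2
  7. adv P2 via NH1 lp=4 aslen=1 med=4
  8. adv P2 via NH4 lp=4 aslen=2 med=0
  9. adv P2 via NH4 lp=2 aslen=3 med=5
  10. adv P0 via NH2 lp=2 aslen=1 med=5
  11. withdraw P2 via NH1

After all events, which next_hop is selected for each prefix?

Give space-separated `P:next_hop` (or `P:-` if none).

Answer: P0:NH0 P1:- P2:NH0

Derivation:
Op 1: best P0=- P1=- P2=NH4
Op 2: best P0=- P1=- P2=NH4
Op 3: best P0=NH4 P1=- P2=NH4
Op 4: best P0=NH4 P1=- P2=NH4
Op 5: best P0=NH0 P1=- P2=NH4
Op 6: best P0=NH0 P1=- P2=NH0
Op 7: best P0=NH0 P1=- P2=NH1
Op 8: best P0=NH0 P1=- P2=NH1
Op 9: best P0=NH0 P1=- P2=NH1
Op 10: best P0=NH0 P1=- P2=NH1
Op 11: best P0=NH0 P1=- P2=NH0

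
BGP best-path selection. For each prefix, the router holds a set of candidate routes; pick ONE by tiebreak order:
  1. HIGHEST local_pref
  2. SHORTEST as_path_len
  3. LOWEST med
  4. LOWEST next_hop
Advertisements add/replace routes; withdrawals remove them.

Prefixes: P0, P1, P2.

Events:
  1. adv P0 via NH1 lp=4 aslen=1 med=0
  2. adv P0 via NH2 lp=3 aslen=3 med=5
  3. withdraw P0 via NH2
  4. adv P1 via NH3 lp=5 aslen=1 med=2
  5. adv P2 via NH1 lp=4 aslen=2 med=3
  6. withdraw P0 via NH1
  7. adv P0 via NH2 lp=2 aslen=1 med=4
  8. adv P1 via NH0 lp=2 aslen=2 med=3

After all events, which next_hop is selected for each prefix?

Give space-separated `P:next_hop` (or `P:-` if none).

Answer: P0:NH2 P1:NH3 P2:NH1

Derivation:
Op 1: best P0=NH1 P1=- P2=-
Op 2: best P0=NH1 P1=- P2=-
Op 3: best P0=NH1 P1=- P2=-
Op 4: best P0=NH1 P1=NH3 P2=-
Op 5: best P0=NH1 P1=NH3 P2=NH1
Op 6: best P0=- P1=NH3 P2=NH1
Op 7: best P0=NH2 P1=NH3 P2=NH1
Op 8: best P0=NH2 P1=NH3 P2=NH1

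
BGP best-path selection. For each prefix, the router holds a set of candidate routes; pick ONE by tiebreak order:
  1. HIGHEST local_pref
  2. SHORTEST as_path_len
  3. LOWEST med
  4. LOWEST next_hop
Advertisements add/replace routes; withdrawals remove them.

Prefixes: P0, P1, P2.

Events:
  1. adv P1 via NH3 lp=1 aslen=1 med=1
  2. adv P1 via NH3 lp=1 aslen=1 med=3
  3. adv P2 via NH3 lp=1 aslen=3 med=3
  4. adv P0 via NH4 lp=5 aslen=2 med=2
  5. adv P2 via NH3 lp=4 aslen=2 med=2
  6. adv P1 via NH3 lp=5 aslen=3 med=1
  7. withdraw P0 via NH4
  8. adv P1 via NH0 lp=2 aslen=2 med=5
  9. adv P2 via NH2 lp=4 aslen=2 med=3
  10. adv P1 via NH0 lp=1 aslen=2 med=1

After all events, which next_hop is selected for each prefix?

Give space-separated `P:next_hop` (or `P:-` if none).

Answer: P0:- P1:NH3 P2:NH3

Derivation:
Op 1: best P0=- P1=NH3 P2=-
Op 2: best P0=- P1=NH3 P2=-
Op 3: best P0=- P1=NH3 P2=NH3
Op 4: best P0=NH4 P1=NH3 P2=NH3
Op 5: best P0=NH4 P1=NH3 P2=NH3
Op 6: best P0=NH4 P1=NH3 P2=NH3
Op 7: best P0=- P1=NH3 P2=NH3
Op 8: best P0=- P1=NH3 P2=NH3
Op 9: best P0=- P1=NH3 P2=NH3
Op 10: best P0=- P1=NH3 P2=NH3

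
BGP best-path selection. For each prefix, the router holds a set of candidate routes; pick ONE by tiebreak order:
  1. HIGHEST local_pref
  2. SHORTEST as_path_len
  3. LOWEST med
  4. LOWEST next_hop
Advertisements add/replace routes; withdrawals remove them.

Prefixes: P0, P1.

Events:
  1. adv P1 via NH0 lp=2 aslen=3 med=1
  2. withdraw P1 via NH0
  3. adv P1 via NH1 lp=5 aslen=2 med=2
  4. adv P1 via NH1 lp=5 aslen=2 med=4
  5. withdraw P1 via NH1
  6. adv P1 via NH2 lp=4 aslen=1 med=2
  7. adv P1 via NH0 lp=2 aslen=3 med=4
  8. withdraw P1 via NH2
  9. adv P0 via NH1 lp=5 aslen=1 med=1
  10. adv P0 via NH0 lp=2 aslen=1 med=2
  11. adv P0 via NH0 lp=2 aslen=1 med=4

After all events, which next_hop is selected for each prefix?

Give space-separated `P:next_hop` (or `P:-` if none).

Answer: P0:NH1 P1:NH0

Derivation:
Op 1: best P0=- P1=NH0
Op 2: best P0=- P1=-
Op 3: best P0=- P1=NH1
Op 4: best P0=- P1=NH1
Op 5: best P0=- P1=-
Op 6: best P0=- P1=NH2
Op 7: best P0=- P1=NH2
Op 8: best P0=- P1=NH0
Op 9: best P0=NH1 P1=NH0
Op 10: best P0=NH1 P1=NH0
Op 11: best P0=NH1 P1=NH0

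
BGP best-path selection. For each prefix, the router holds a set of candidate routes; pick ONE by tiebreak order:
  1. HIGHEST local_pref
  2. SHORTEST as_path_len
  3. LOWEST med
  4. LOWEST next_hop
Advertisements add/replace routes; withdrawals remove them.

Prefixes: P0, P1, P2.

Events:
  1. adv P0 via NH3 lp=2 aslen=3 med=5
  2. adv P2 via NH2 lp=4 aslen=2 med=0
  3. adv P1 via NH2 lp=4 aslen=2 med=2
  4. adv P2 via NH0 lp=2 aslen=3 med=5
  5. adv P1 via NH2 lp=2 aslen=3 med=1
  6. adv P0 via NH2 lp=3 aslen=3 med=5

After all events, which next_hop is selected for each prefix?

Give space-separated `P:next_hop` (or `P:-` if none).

Answer: P0:NH2 P1:NH2 P2:NH2

Derivation:
Op 1: best P0=NH3 P1=- P2=-
Op 2: best P0=NH3 P1=- P2=NH2
Op 3: best P0=NH3 P1=NH2 P2=NH2
Op 4: best P0=NH3 P1=NH2 P2=NH2
Op 5: best P0=NH3 P1=NH2 P2=NH2
Op 6: best P0=NH2 P1=NH2 P2=NH2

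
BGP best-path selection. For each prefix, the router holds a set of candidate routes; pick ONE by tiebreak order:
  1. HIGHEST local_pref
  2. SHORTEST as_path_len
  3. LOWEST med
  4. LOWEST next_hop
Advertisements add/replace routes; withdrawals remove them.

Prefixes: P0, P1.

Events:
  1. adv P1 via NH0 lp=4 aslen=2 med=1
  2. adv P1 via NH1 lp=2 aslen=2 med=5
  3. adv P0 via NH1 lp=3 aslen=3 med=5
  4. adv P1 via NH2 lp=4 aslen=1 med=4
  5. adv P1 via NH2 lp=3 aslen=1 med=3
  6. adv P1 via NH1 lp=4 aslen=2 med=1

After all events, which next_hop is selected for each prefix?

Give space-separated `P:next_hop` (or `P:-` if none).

Op 1: best P0=- P1=NH0
Op 2: best P0=- P1=NH0
Op 3: best P0=NH1 P1=NH0
Op 4: best P0=NH1 P1=NH2
Op 5: best P0=NH1 P1=NH0
Op 6: best P0=NH1 P1=NH0

Answer: P0:NH1 P1:NH0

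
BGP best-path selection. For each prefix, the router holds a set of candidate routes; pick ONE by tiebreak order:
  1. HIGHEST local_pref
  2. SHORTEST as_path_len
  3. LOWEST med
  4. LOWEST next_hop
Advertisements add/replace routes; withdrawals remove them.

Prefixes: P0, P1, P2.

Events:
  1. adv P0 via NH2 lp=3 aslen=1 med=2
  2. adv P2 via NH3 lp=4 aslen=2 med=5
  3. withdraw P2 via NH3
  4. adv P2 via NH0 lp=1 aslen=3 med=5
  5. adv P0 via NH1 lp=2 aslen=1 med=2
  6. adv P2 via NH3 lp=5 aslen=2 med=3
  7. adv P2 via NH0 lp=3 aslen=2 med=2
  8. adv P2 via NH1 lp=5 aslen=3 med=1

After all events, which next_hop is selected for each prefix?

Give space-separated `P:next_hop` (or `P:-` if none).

Answer: P0:NH2 P1:- P2:NH3

Derivation:
Op 1: best P0=NH2 P1=- P2=-
Op 2: best P0=NH2 P1=- P2=NH3
Op 3: best P0=NH2 P1=- P2=-
Op 4: best P0=NH2 P1=- P2=NH0
Op 5: best P0=NH2 P1=- P2=NH0
Op 6: best P0=NH2 P1=- P2=NH3
Op 7: best P0=NH2 P1=- P2=NH3
Op 8: best P0=NH2 P1=- P2=NH3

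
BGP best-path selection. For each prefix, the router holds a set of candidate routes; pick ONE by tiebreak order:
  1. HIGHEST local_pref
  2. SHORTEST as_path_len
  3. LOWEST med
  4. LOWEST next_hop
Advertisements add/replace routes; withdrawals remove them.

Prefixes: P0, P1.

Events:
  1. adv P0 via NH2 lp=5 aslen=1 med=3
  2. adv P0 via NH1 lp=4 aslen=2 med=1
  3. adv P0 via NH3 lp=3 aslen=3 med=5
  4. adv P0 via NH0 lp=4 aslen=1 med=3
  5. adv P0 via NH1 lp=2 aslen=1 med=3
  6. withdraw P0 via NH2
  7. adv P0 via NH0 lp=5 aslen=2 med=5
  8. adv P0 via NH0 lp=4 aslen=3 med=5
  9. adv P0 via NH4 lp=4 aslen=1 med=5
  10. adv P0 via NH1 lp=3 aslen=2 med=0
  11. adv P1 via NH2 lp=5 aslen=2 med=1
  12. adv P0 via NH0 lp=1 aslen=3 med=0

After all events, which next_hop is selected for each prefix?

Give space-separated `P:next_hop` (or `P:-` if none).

Answer: P0:NH4 P1:NH2

Derivation:
Op 1: best P0=NH2 P1=-
Op 2: best P0=NH2 P1=-
Op 3: best P0=NH2 P1=-
Op 4: best P0=NH2 P1=-
Op 5: best P0=NH2 P1=-
Op 6: best P0=NH0 P1=-
Op 7: best P0=NH0 P1=-
Op 8: best P0=NH0 P1=-
Op 9: best P0=NH4 P1=-
Op 10: best P0=NH4 P1=-
Op 11: best P0=NH4 P1=NH2
Op 12: best P0=NH4 P1=NH2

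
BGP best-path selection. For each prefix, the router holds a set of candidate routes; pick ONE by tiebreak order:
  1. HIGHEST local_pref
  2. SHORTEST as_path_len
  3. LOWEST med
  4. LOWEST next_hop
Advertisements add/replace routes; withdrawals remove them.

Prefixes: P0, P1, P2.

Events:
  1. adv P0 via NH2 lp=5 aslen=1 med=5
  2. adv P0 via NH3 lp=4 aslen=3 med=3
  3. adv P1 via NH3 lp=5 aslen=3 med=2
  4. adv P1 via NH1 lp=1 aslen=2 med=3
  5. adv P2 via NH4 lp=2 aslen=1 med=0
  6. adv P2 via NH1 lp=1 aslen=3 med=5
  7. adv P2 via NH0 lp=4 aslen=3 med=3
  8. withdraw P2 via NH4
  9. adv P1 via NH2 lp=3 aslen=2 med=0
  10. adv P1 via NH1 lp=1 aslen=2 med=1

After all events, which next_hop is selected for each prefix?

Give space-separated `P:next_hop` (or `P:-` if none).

Answer: P0:NH2 P1:NH3 P2:NH0

Derivation:
Op 1: best P0=NH2 P1=- P2=-
Op 2: best P0=NH2 P1=- P2=-
Op 3: best P0=NH2 P1=NH3 P2=-
Op 4: best P0=NH2 P1=NH3 P2=-
Op 5: best P0=NH2 P1=NH3 P2=NH4
Op 6: best P0=NH2 P1=NH3 P2=NH4
Op 7: best P0=NH2 P1=NH3 P2=NH0
Op 8: best P0=NH2 P1=NH3 P2=NH0
Op 9: best P0=NH2 P1=NH3 P2=NH0
Op 10: best P0=NH2 P1=NH3 P2=NH0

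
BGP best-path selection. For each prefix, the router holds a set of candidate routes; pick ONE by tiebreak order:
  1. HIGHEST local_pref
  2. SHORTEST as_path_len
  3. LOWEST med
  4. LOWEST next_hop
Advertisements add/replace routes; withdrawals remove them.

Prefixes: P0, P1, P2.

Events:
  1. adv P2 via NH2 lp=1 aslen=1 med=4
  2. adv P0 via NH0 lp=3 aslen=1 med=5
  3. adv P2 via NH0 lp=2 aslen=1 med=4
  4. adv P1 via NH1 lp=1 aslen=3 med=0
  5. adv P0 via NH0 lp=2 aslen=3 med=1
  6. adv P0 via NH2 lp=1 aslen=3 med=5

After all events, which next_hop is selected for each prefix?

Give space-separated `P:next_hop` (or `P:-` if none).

Op 1: best P0=- P1=- P2=NH2
Op 2: best P0=NH0 P1=- P2=NH2
Op 3: best P0=NH0 P1=- P2=NH0
Op 4: best P0=NH0 P1=NH1 P2=NH0
Op 5: best P0=NH0 P1=NH1 P2=NH0
Op 6: best P0=NH0 P1=NH1 P2=NH0

Answer: P0:NH0 P1:NH1 P2:NH0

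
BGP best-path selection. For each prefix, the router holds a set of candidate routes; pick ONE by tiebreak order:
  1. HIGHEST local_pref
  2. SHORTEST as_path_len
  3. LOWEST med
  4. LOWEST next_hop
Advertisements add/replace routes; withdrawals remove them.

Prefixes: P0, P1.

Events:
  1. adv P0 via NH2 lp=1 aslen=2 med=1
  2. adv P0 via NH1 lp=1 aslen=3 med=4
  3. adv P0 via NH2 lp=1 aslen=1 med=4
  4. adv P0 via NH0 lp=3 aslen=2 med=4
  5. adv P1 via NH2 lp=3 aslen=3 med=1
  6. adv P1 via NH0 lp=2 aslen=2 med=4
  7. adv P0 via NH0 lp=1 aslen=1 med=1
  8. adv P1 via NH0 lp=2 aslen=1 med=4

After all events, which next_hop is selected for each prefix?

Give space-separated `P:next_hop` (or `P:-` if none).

Answer: P0:NH0 P1:NH2

Derivation:
Op 1: best P0=NH2 P1=-
Op 2: best P0=NH2 P1=-
Op 3: best P0=NH2 P1=-
Op 4: best P0=NH0 P1=-
Op 5: best P0=NH0 P1=NH2
Op 6: best P0=NH0 P1=NH2
Op 7: best P0=NH0 P1=NH2
Op 8: best P0=NH0 P1=NH2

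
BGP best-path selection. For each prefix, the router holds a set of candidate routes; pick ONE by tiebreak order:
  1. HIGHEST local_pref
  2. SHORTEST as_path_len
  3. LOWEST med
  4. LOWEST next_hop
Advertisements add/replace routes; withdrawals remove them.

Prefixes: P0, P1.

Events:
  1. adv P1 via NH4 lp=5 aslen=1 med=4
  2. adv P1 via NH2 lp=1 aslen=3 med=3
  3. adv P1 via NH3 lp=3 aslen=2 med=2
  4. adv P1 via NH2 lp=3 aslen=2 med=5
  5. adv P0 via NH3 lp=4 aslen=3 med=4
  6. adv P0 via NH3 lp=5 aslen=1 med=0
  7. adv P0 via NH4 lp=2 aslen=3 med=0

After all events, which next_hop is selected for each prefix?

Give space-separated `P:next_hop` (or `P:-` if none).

Answer: P0:NH3 P1:NH4

Derivation:
Op 1: best P0=- P1=NH4
Op 2: best P0=- P1=NH4
Op 3: best P0=- P1=NH4
Op 4: best P0=- P1=NH4
Op 5: best P0=NH3 P1=NH4
Op 6: best P0=NH3 P1=NH4
Op 7: best P0=NH3 P1=NH4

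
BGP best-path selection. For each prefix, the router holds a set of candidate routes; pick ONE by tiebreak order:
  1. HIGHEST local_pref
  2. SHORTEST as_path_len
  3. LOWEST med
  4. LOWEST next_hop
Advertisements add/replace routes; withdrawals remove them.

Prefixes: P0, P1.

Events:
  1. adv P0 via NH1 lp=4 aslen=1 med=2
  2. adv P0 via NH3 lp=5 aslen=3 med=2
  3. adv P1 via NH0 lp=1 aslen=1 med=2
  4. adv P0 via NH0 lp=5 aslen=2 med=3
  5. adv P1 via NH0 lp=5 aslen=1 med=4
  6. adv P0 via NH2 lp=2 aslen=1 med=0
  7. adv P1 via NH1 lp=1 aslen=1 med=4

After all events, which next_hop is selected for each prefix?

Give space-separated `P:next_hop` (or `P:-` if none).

Op 1: best P0=NH1 P1=-
Op 2: best P0=NH3 P1=-
Op 3: best P0=NH3 P1=NH0
Op 4: best P0=NH0 P1=NH0
Op 5: best P0=NH0 P1=NH0
Op 6: best P0=NH0 P1=NH0
Op 7: best P0=NH0 P1=NH0

Answer: P0:NH0 P1:NH0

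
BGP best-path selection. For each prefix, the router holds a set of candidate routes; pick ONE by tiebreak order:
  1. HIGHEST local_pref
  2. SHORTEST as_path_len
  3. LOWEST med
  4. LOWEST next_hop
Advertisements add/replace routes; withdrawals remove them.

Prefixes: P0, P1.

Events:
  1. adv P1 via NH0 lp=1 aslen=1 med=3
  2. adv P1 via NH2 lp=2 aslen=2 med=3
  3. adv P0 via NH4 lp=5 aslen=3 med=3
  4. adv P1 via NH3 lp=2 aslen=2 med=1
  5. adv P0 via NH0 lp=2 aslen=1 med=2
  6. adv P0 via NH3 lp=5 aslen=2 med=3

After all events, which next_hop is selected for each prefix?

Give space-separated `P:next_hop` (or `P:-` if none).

Answer: P0:NH3 P1:NH3

Derivation:
Op 1: best P0=- P1=NH0
Op 2: best P0=- P1=NH2
Op 3: best P0=NH4 P1=NH2
Op 4: best P0=NH4 P1=NH3
Op 5: best P0=NH4 P1=NH3
Op 6: best P0=NH3 P1=NH3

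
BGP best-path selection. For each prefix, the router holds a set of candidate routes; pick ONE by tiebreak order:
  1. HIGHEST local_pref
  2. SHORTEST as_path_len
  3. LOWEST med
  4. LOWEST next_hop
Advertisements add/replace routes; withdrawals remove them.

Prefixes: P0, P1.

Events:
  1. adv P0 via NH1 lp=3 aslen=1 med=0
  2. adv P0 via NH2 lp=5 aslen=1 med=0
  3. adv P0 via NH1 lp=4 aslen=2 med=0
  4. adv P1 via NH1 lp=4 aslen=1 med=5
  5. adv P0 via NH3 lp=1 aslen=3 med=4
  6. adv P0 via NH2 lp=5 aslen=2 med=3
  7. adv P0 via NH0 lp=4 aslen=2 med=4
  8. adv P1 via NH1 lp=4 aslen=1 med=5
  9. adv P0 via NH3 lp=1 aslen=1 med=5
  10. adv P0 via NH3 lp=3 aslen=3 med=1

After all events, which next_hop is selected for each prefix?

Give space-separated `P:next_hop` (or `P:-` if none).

Answer: P0:NH2 P1:NH1

Derivation:
Op 1: best P0=NH1 P1=-
Op 2: best P0=NH2 P1=-
Op 3: best P0=NH2 P1=-
Op 4: best P0=NH2 P1=NH1
Op 5: best P0=NH2 P1=NH1
Op 6: best P0=NH2 P1=NH1
Op 7: best P0=NH2 P1=NH1
Op 8: best P0=NH2 P1=NH1
Op 9: best P0=NH2 P1=NH1
Op 10: best P0=NH2 P1=NH1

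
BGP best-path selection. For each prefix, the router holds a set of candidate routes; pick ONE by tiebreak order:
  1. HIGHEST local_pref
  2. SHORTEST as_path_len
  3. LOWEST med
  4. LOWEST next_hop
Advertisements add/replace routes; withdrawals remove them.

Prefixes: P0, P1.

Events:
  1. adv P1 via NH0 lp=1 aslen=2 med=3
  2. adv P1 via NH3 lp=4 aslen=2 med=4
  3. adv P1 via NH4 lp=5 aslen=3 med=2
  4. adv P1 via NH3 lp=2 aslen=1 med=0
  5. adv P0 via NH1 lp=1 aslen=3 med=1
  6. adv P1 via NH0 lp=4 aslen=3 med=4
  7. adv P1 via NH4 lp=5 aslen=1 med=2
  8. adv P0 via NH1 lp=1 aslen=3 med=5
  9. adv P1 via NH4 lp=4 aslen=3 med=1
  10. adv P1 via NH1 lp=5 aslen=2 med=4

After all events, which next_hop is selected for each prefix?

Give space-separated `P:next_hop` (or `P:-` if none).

Op 1: best P0=- P1=NH0
Op 2: best P0=- P1=NH3
Op 3: best P0=- P1=NH4
Op 4: best P0=- P1=NH4
Op 5: best P0=NH1 P1=NH4
Op 6: best P0=NH1 P1=NH4
Op 7: best P0=NH1 P1=NH4
Op 8: best P0=NH1 P1=NH4
Op 9: best P0=NH1 P1=NH4
Op 10: best P0=NH1 P1=NH1

Answer: P0:NH1 P1:NH1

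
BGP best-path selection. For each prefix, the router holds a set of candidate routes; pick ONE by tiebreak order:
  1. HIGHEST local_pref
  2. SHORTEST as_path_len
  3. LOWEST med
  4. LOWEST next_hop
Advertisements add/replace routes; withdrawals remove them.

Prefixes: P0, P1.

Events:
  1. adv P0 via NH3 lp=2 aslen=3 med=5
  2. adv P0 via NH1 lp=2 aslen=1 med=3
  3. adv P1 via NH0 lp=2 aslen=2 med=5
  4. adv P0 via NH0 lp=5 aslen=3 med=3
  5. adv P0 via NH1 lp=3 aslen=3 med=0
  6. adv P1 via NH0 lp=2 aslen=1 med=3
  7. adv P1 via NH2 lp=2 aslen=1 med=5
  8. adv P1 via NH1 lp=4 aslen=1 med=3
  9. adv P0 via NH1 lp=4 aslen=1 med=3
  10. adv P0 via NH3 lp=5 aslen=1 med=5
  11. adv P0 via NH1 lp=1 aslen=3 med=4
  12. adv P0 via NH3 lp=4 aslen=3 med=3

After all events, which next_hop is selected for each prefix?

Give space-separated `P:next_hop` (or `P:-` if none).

Answer: P0:NH0 P1:NH1

Derivation:
Op 1: best P0=NH3 P1=-
Op 2: best P0=NH1 P1=-
Op 3: best P0=NH1 P1=NH0
Op 4: best P0=NH0 P1=NH0
Op 5: best P0=NH0 P1=NH0
Op 6: best P0=NH0 P1=NH0
Op 7: best P0=NH0 P1=NH0
Op 8: best P0=NH0 P1=NH1
Op 9: best P0=NH0 P1=NH1
Op 10: best P0=NH3 P1=NH1
Op 11: best P0=NH3 P1=NH1
Op 12: best P0=NH0 P1=NH1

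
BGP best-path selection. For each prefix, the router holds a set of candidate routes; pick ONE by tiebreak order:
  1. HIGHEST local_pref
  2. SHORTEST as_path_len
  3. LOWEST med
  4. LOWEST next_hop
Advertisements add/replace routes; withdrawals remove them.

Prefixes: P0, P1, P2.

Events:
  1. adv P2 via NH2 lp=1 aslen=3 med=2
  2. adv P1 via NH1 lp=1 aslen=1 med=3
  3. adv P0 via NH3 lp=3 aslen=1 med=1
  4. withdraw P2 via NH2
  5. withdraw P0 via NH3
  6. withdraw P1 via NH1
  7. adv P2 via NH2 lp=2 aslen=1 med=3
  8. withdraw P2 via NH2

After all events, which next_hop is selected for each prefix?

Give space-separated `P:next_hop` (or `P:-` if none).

Op 1: best P0=- P1=- P2=NH2
Op 2: best P0=- P1=NH1 P2=NH2
Op 3: best P0=NH3 P1=NH1 P2=NH2
Op 4: best P0=NH3 P1=NH1 P2=-
Op 5: best P0=- P1=NH1 P2=-
Op 6: best P0=- P1=- P2=-
Op 7: best P0=- P1=- P2=NH2
Op 8: best P0=- P1=- P2=-

Answer: P0:- P1:- P2:-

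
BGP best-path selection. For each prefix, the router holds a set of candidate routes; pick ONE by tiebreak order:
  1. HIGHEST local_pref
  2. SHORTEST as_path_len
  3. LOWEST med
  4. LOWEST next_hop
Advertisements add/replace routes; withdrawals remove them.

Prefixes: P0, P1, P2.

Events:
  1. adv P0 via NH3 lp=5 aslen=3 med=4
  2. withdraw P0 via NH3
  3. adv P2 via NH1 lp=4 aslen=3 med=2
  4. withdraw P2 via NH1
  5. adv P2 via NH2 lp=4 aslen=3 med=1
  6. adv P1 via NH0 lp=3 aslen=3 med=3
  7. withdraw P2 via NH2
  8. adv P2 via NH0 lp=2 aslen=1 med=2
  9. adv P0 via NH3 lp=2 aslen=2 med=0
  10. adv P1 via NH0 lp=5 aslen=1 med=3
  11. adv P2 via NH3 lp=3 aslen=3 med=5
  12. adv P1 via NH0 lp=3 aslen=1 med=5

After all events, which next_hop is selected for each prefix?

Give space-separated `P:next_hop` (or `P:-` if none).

Op 1: best P0=NH3 P1=- P2=-
Op 2: best P0=- P1=- P2=-
Op 3: best P0=- P1=- P2=NH1
Op 4: best P0=- P1=- P2=-
Op 5: best P0=- P1=- P2=NH2
Op 6: best P0=- P1=NH0 P2=NH2
Op 7: best P0=- P1=NH0 P2=-
Op 8: best P0=- P1=NH0 P2=NH0
Op 9: best P0=NH3 P1=NH0 P2=NH0
Op 10: best P0=NH3 P1=NH0 P2=NH0
Op 11: best P0=NH3 P1=NH0 P2=NH3
Op 12: best P0=NH3 P1=NH0 P2=NH3

Answer: P0:NH3 P1:NH0 P2:NH3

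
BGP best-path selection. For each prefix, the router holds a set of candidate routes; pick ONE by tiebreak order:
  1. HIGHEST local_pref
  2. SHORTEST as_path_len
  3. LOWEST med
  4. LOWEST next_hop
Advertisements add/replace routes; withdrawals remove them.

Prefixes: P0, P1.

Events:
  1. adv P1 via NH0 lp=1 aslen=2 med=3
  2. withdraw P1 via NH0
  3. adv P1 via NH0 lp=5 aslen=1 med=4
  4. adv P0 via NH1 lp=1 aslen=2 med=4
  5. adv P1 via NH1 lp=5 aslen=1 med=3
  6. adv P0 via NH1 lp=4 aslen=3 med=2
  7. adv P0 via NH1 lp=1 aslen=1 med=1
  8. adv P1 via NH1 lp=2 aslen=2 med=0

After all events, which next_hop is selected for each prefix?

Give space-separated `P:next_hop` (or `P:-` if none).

Op 1: best P0=- P1=NH0
Op 2: best P0=- P1=-
Op 3: best P0=- P1=NH0
Op 4: best P0=NH1 P1=NH0
Op 5: best P0=NH1 P1=NH1
Op 6: best P0=NH1 P1=NH1
Op 7: best P0=NH1 P1=NH1
Op 8: best P0=NH1 P1=NH0

Answer: P0:NH1 P1:NH0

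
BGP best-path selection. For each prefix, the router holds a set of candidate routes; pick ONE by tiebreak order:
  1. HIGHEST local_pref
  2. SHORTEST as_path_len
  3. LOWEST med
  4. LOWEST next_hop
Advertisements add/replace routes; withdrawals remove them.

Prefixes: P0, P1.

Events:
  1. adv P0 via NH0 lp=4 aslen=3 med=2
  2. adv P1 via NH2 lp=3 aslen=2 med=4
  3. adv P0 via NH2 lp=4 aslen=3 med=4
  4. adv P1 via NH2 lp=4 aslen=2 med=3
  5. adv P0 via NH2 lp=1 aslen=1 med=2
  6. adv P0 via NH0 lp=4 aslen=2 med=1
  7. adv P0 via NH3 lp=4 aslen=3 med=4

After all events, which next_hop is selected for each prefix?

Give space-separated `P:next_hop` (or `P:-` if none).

Op 1: best P0=NH0 P1=-
Op 2: best P0=NH0 P1=NH2
Op 3: best P0=NH0 P1=NH2
Op 4: best P0=NH0 P1=NH2
Op 5: best P0=NH0 P1=NH2
Op 6: best P0=NH0 P1=NH2
Op 7: best P0=NH0 P1=NH2

Answer: P0:NH0 P1:NH2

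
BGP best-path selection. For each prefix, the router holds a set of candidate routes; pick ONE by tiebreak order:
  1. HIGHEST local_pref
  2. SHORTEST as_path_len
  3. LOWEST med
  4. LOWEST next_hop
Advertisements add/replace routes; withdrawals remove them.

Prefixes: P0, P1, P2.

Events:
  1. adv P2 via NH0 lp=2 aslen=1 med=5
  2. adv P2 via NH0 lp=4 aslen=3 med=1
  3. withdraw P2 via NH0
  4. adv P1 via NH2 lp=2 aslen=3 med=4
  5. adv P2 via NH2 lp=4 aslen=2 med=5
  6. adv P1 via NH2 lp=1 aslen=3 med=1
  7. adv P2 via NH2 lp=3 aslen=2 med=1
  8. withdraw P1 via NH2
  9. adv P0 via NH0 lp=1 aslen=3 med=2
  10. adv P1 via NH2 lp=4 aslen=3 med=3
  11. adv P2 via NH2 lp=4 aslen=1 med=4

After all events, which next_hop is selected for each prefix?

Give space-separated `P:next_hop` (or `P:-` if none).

Answer: P0:NH0 P1:NH2 P2:NH2

Derivation:
Op 1: best P0=- P1=- P2=NH0
Op 2: best P0=- P1=- P2=NH0
Op 3: best P0=- P1=- P2=-
Op 4: best P0=- P1=NH2 P2=-
Op 5: best P0=- P1=NH2 P2=NH2
Op 6: best P0=- P1=NH2 P2=NH2
Op 7: best P0=- P1=NH2 P2=NH2
Op 8: best P0=- P1=- P2=NH2
Op 9: best P0=NH0 P1=- P2=NH2
Op 10: best P0=NH0 P1=NH2 P2=NH2
Op 11: best P0=NH0 P1=NH2 P2=NH2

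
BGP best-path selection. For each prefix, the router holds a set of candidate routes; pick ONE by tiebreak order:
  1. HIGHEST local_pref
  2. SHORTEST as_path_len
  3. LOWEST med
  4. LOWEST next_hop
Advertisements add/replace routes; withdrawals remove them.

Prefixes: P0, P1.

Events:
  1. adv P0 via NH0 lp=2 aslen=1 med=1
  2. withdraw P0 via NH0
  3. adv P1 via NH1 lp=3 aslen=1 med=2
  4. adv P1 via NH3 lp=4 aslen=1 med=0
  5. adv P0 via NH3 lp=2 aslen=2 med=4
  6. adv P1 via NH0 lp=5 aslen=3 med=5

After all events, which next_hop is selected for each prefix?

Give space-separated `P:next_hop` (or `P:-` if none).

Answer: P0:NH3 P1:NH0

Derivation:
Op 1: best P0=NH0 P1=-
Op 2: best P0=- P1=-
Op 3: best P0=- P1=NH1
Op 4: best P0=- P1=NH3
Op 5: best P0=NH3 P1=NH3
Op 6: best P0=NH3 P1=NH0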